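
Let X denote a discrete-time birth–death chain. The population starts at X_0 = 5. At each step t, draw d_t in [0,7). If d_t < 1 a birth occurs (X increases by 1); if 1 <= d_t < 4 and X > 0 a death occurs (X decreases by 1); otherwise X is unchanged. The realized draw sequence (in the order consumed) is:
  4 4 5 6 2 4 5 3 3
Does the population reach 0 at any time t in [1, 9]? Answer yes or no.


no

t=0: X=5, d=4 → hold, X_1=5
t=1: X=5, d=4 → hold, X_2=5
t=2: X=5, d=5 → hold, X_3=5
t=3: X=5, d=6 → hold, X_4=5
t=4: X=5, d=2 → death, X_5=4
t=5: X=4, d=4 → hold, X_6=4
t=6: X=4, d=5 → hold, X_7=4
t=7: X=4, d=3 → death, X_8=3
t=8: X=3, d=3 → death, X_9=2


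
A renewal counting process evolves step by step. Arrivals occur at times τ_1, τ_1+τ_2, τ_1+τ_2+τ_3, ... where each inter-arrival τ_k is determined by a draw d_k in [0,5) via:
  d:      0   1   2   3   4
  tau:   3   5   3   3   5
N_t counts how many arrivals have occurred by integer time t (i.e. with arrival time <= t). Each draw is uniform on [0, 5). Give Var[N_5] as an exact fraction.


0

Inter-arrival values over d=0..4: [3, 5, 3, 3, 5]
Each d has probability 1/5, so the pmf of τ is: f(3) = 3/5, f(5) = 2/5
Let p_n(j) = P(N_n = j), with p_0 = [1]. Condition on τ_1: p_n(0) = P(τ > n), and for j >= 1, p_n(j) = Σ_{k<=n} f(k)·p_{n−k}(j−1)
p_1 = [1]  (j = 0)
p_2 = [1]  (j = 0)
p_3 = [2/5, 3/5]  (j = 0..1)
p_4 = [2/5, 3/5]  (j = 0..1)
p_5 = [0, 1]  (j = 0..1)
E[N_5] = Σ j·p_5(j) = 1;  E[N_5²] = Σ j²·p_5(j) = 1
Var[N_5] = 1 − (1)² = 0


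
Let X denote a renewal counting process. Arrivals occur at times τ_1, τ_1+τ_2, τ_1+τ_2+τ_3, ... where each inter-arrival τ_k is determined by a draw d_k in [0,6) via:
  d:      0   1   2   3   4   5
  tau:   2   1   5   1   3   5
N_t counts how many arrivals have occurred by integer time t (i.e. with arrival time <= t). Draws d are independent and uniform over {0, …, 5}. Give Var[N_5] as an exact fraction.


89377/118098

Inter-arrival values over d=0..5: [2, 1, 5, 1, 3, 5]
Each d has probability 1/6, so the pmf of τ is: f(1) = 1/3, f(2) = 1/6, f(3) = 1/6, f(5) = 1/3
Let p_n(j) = P(N_n = j), with p_0 = [1]. Condition on τ_1: p_n(0) = P(τ > n), and for j >= 1, p_n(j) = Σ_{k<=n} f(k)·p_{n−k}(j−1)
p_1 = [2/3, 1/3]  (j = 0..1)
p_2 = [1/2, 7/18, 1/9]  (j = 0..2)
p_3 = [1/3, 4/9, 5/27, 1/27]  (j = 0..3)
p_4 = [1/3, 11/36, 29/108, 13/162, 1/81]  (j = 0..4)
p_5 = [0, 7/12, 13/54, 5/36, 8/243, 1/243]  (j = 0..5)
E[N_5] = Σ j·p_5(j) = 397/243;  E[N_5²] = Σ j²·p_5(j) = 185/54
Var[N_5] = 185/54 − (397/243)² = 89377/118098


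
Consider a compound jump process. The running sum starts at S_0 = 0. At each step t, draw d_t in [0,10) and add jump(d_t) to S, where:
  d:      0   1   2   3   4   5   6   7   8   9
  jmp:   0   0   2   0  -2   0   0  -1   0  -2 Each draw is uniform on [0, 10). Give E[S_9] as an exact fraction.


Outcome values over d=0..9: [0, 0, 2, 0, -2, 0, 0, -1, 0, -2]
Σy = -3, Σy² = 13, M = 10
μ = -3/10 = -3/10,  σ² = 13/10 − (-3/10)² = 121/100
E[S_9] = 0 + 9·(-3/10) = -27/10

-27/10


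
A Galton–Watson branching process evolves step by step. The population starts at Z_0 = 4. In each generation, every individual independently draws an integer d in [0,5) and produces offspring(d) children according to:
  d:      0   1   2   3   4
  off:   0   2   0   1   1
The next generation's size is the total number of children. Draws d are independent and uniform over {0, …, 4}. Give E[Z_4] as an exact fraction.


1024/625

Outcome values over d=0..4: [0, 2, 0, 1, 1]
Σy = 4, Σy² = 6, M = 5
μ = 4/5 = 4/5,  σ² = 6/5 − (4/5)² = 14/25
E[Z_0] = 4
E[Z_1] = 4/5·E[Z_0] = 16/5
E[Z_2] = 4/5·E[Z_1] = 64/25
E[Z_3] = 4/5·E[Z_2] = 256/125
E[Z_4] = 4/5·E[Z_3] = 1024/625


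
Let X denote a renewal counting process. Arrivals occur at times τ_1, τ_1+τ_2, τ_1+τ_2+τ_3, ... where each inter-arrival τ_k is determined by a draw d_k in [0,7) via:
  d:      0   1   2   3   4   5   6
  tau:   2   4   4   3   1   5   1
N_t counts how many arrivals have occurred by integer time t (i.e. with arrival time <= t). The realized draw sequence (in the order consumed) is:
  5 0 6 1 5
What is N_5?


draw d_1=5: τ_1=5, arrival time A_1=5
draw d_2=0: τ_2=2, arrival time A_2=7
draw d_3=6: τ_3=1, arrival time A_3=8
draw d_4=1: τ_4=4, arrival time A_4=12
draw d_5=5: τ_5=5, arrival time A_5=17
N_t over t=0..5: 0:0 1:0 2:0 3:0 4:0 5:1

1


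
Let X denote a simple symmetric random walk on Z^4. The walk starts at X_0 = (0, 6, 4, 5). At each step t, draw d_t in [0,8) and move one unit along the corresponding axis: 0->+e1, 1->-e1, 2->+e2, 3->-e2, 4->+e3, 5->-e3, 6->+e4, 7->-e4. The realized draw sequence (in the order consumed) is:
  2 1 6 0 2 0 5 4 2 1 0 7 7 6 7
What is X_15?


(1, 9, 4, 4)

t=0: X=(0, 6, 4, 5), d=2 → +e2, X_1=(0, 7, 4, 5)
t=1: X=(0, 7, 4, 5), d=1 → -e1, X_2=(-1, 7, 4, 5)
t=2: X=(-1, 7, 4, 5), d=6 → +e4, X_3=(-1, 7, 4, 6)
t=3: X=(-1, 7, 4, 6), d=0 → +e1, X_4=(0, 7, 4, 6)
t=4: X=(0, 7, 4, 6), d=2 → +e2, X_5=(0, 8, 4, 6)
t=5: X=(0, 8, 4, 6), d=0 → +e1, X_6=(1, 8, 4, 6)
t=6: X=(1, 8, 4, 6), d=5 → -e3, X_7=(1, 8, 3, 6)
t=7: X=(1, 8, 3, 6), d=4 → +e3, X_8=(1, 8, 4, 6)
t=8: X=(1, 8, 4, 6), d=2 → +e2, X_9=(1, 9, 4, 6)
t=9: X=(1, 9, 4, 6), d=1 → -e1, X_10=(0, 9, 4, 6)
t=10: X=(0, 9, 4, 6), d=0 → +e1, X_11=(1, 9, 4, 6)
t=11: X=(1, 9, 4, 6), d=7 → -e4, X_12=(1, 9, 4, 5)
t=12: X=(1, 9, 4, 5), d=7 → -e4, X_13=(1, 9, 4, 4)
t=13: X=(1, 9, 4, 4), d=6 → +e4, X_14=(1, 9, 4, 5)
t=14: X=(1, 9, 4, 5), d=7 → -e4, X_15=(1, 9, 4, 4)


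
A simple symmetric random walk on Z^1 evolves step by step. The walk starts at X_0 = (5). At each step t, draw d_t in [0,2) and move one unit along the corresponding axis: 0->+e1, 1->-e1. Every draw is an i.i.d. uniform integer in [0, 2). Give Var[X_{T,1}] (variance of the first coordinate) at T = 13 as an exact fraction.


13

Outcome values over d=0..1: [1, -1]
Σy = 0, Σy² = 2, M = 2
μ = 0/2 = 0,  σ² = 2/2 − (0)² = 1
Independent increments: Var[X_13] = 13·σ² = 13·(1) = 13


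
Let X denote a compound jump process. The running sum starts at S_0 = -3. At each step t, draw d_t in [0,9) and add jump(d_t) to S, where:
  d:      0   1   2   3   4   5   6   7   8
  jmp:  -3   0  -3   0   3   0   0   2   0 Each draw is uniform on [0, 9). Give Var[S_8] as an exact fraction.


Outcome values over d=0..8: [-3, 0, -3, 0, 3, 0, 0, 2, 0]
Σy = -1, Σy² = 31, M = 9
μ = -1/9 = -1/9,  σ² = 31/9 − (-1/9)² = 278/81
Independent increments: Var[S_8] = 8·σ² = 8·(278/81) = 2224/81

2224/81


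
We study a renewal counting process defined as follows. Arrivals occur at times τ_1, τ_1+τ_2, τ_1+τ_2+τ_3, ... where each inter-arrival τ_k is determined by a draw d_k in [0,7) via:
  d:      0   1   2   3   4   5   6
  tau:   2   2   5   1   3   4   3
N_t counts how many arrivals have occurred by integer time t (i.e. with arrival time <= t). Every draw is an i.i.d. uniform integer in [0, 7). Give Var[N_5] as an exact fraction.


Inter-arrival values over d=0..6: [2, 2, 5, 1, 3, 4, 3]
Each d has probability 1/7, so the pmf of τ is: f(1) = 1/7, f(2) = 2/7, f(3) = 2/7, f(4) = 1/7, f(5) = 1/7
Let p_n(j) = P(N_n = j), with p_0 = [1]. Condition on τ_1: p_n(0) = P(τ > n), and for j >= 1, p_n(j) = Σ_{k<=n} f(k)·p_{n−k}(j−1)
p_1 = [6/7, 1/7]  (j = 0..1)
p_2 = [4/7, 20/49, 1/49]  (j = 0..2)
p_3 = [2/7, 30/49, 34/343, 1/343]  (j = 0..3)
p_4 = [1/7, 29/49, 12/49, 48/2401, 1/2401]  (j = 0..4)
p_5 = [0, 26/49, 136/343, 166/2401, 62/16807, 1/16807]  (j = 0..5)
E[N_5] = Σ j·p_5(j) = 25985/16807;  E[N_5²] = Σ j²·p_5(j) = 47049/16807
Var[N_5] = 47049/16807 − (25985/16807)² = 115532318/282475249

115532318/282475249


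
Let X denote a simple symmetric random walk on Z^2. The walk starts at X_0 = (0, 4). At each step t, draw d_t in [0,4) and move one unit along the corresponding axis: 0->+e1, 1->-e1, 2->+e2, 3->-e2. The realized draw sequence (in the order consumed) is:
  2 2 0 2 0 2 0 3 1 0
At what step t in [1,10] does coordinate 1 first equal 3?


7

t=0: X=(0, 4), d=2 → +e2, X_1=(0, 5)
t=1: X=(0, 5), d=2 → +e2, X_2=(0, 6)
t=2: X=(0, 6), d=0 → +e1, X_3=(1, 6)
t=3: X=(1, 6), d=2 → +e2, X_4=(1, 7)
t=4: X=(1, 7), d=0 → +e1, X_5=(2, 7)
t=5: X=(2, 7), d=2 → +e2, X_6=(2, 8)
t=6: X=(2, 8), d=0 → +e1, X_7=(3, 8)
t=7: X=(3, 8), d=3 → -e2, X_8=(3, 7)
t=8: X=(3, 7), d=1 → -e1, X_9=(2, 7)
t=9: X=(2, 7), d=0 → +e1, X_10=(3, 7)


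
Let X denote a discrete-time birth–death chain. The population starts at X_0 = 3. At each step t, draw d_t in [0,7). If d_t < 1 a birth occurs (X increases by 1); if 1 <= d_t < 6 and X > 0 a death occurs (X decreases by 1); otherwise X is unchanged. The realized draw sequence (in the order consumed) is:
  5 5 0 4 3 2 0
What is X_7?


1

t=0: X=3, d=5 → death, X_1=2
t=1: X=2, d=5 → death, X_2=1
t=2: X=1, d=0 → birth, X_3=2
t=3: X=2, d=4 → death, X_4=1
t=4: X=1, d=3 → death, X_5=0
t=5: X=0, d=2 → hold, X_6=0
t=6: X=0, d=0 → birth, X_7=1


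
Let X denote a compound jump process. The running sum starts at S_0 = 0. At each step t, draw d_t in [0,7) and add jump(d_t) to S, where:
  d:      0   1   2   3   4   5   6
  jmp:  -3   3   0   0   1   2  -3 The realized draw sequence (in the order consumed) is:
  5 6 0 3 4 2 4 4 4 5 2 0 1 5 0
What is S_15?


1

t=0: S=0, d=5, jump=2, S_1=2
t=1: S=2, d=6, jump=-3, S_2=-1
t=2: S=-1, d=0, jump=-3, S_3=-4
t=3: S=-4, d=3, jump=0, S_4=-4
t=4: S=-4, d=4, jump=1, S_5=-3
t=5: S=-3, d=2, jump=0, S_6=-3
t=6: S=-3, d=4, jump=1, S_7=-2
t=7: S=-2, d=4, jump=1, S_8=-1
t=8: S=-1, d=4, jump=1, S_9=0
t=9: S=0, d=5, jump=2, S_10=2
t=10: S=2, d=2, jump=0, S_11=2
t=11: S=2, d=0, jump=-3, S_12=-1
t=12: S=-1, d=1, jump=3, S_13=2
t=13: S=2, d=5, jump=2, S_14=4
t=14: S=4, d=0, jump=-3, S_15=1


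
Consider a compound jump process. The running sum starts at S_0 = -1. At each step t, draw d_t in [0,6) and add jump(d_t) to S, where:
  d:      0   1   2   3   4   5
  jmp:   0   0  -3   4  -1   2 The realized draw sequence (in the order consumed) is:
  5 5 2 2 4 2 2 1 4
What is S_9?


-11

t=0: S=-1, d=5, jump=2, S_1=1
t=1: S=1, d=5, jump=2, S_2=3
t=2: S=3, d=2, jump=-3, S_3=0
t=3: S=0, d=2, jump=-3, S_4=-3
t=4: S=-3, d=4, jump=-1, S_5=-4
t=5: S=-4, d=2, jump=-3, S_6=-7
t=6: S=-7, d=2, jump=-3, S_7=-10
t=7: S=-10, d=1, jump=0, S_8=-10
t=8: S=-10, d=4, jump=-1, S_9=-11


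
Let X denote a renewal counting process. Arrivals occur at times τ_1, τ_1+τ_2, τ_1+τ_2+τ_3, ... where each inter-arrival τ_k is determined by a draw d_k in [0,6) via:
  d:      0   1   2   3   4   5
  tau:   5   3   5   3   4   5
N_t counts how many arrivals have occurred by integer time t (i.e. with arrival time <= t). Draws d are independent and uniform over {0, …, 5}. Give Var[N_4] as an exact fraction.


1/4

Inter-arrival values over d=0..5: [5, 3, 5, 3, 4, 5]
Each d has probability 1/6, so the pmf of τ is: f(3) = 1/3, f(4) = 1/6, f(5) = 1/2
Let p_n(j) = P(N_n = j), with p_0 = [1]. Condition on τ_1: p_n(0) = P(τ > n), and for j >= 1, p_n(j) = Σ_{k<=n} f(k)·p_{n−k}(j−1)
p_1 = [1]  (j = 0)
p_2 = [1]  (j = 0)
p_3 = [2/3, 1/3]  (j = 0..1)
p_4 = [1/2, 1/2]  (j = 0..1)
E[N_4] = Σ j·p_4(j) = 1/2;  E[N_4²] = Σ j²·p_4(j) = 1/2
Var[N_4] = 1/2 − (1/2)² = 1/4


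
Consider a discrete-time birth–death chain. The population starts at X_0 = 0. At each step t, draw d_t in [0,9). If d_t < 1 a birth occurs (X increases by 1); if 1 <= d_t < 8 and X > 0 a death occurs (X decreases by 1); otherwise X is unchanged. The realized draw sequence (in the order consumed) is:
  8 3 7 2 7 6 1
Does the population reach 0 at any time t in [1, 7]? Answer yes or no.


t=0: X=0, d=8 → hold, X_1=0
t=1: X=0, d=3 → hold, X_2=0
t=2: X=0, d=7 → hold, X_3=0
t=3: X=0, d=2 → hold, X_4=0
t=4: X=0, d=7 → hold, X_5=0
t=5: X=0, d=6 → hold, X_6=0
t=6: X=0, d=1 → hold, X_7=0

yes


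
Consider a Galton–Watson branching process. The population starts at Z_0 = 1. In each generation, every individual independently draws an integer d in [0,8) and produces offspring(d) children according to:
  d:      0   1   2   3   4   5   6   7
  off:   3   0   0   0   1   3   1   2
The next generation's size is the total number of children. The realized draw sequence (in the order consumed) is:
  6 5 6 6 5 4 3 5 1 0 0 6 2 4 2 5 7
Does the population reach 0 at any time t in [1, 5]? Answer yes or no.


no

gen 0: Z_0=1, draws=[6], offspring=[1], Z_1=1
gen 1: Z_1=1, draws=[5], offspring=[3], Z_2=3
gen 2: Z_2=3, draws=[6, 6, 5], offspring=[1, 1, 3], Z_3=5
gen 3: Z_3=5, draws=[4, 3, 5, 1, 0], offspring=[1, 0, 3, 0, 3], Z_4=7
gen 4: Z_4=7, draws=[0, 6, 2, 4, 2, 5, 7], offspring=[3, 1, 0, 1, 0, 3, 2], Z_5=10


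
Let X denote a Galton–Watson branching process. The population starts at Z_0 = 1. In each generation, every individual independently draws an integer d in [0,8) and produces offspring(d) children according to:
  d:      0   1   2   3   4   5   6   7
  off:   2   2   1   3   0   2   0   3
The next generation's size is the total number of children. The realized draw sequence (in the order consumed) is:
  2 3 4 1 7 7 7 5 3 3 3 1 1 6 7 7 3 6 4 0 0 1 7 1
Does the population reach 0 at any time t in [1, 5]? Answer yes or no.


gen 0: Z_0=1, draws=[2], offspring=[1], Z_1=1
gen 1: Z_1=1, draws=[3], offspring=[3], Z_2=3
gen 2: Z_2=3, draws=[4, 1, 7], offspring=[0, 2, 3], Z_3=5
gen 3: Z_3=5, draws=[7, 7, 5, 3, 3], offspring=[3, 3, 2, 3, 3], Z_4=14
gen 4: Z_4=14, draws=[3, 1, 1, 6, 7, 7, 3, 6, 4, 0, 0, 1, 7, 1], offspring=[3, 2, 2, 0, 3, 3, 3, 0, 0, 2, 2, 2, 3, 2], Z_5=27

no


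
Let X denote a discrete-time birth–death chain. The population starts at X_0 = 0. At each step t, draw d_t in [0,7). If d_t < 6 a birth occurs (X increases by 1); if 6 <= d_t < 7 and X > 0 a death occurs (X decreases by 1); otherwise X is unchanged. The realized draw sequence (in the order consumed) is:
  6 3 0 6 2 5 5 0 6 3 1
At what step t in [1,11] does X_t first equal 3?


t=0: X=0, d=6 → hold, X_1=0
t=1: X=0, d=3 → birth, X_2=1
t=2: X=1, d=0 → birth, X_3=2
t=3: X=2, d=6 → death, X_4=1
t=4: X=1, d=2 → birth, X_5=2
t=5: X=2, d=5 → birth, X_6=3
t=6: X=3, d=5 → birth, X_7=4
t=7: X=4, d=0 → birth, X_8=5
t=8: X=5, d=6 → death, X_9=4
t=9: X=4, d=3 → birth, X_10=5
t=10: X=5, d=1 → birth, X_11=6

6


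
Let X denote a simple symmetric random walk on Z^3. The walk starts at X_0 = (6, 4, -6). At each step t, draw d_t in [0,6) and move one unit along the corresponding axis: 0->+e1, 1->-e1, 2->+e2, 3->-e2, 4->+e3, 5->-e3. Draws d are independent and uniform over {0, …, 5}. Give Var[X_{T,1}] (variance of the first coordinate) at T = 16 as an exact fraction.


16/3

Outcome values over d=0..5: [1, -1, 0, 0, 0, 0]
Σy = 0, Σy² = 2, M = 6
μ = 0/6 = 0,  σ² = 2/6 − (0)² = 1/3
Independent increments: Var[X_16] = 16·σ² = 16·(1/3) = 16/3


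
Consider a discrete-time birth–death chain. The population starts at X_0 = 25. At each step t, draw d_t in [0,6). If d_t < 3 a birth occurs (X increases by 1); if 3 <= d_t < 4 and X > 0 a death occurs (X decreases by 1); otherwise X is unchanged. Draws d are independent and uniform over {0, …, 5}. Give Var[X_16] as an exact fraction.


80/9

X can drop by at most 1 per step and X_0 = 25 > T = 16, so X_t >= 25 − t >= 9 > 0 for every t <= 16: the floor at 0 (the 'and X > 0' condition) never binds. Hence X_16 = X_0 + Σ_{t<16} Y_t with i.i.d. increments Y_t = y(d_t) ∈ {+1, −1, 0}.
Outcome values over d=0..5: [1, 1, 1, -1, 0, 0]
Σy = 2, Σy² = 4, M = 6
μ = 2/6 = 1/3,  σ² = 4/6 − (1/3)² = 5/9
Independent increments: Var[X_16] = 16·σ² = 16·(5/9) = 80/9


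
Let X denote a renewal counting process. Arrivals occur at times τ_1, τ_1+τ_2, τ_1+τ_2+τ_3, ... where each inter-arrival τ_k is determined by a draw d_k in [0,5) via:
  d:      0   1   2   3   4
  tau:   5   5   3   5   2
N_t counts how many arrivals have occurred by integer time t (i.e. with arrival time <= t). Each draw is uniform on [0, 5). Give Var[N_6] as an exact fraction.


2434/15625

Inter-arrival values over d=0..4: [5, 5, 3, 5, 2]
Each d has probability 1/5, so the pmf of τ is: f(2) = 1/5, f(3) = 1/5, f(5) = 3/5
Let p_n(j) = P(N_n = j), with p_0 = [1]. Condition on τ_1: p_n(0) = P(τ > n), and for j >= 1, p_n(j) = Σ_{k<=n} f(k)·p_{n−k}(j−1)
p_1 = [1]  (j = 0)
p_2 = [4/5, 1/5]  (j = 0..1)
p_3 = [3/5, 2/5]  (j = 0..1)
p_4 = [3/5, 9/25, 1/25]  (j = 0..2)
p_5 = [0, 22/25, 3/25]  (j = 0..2)
p_6 = [0, 21/25, 19/125, 1/125]  (j = 0..3)
E[N_6] = Σ j·p_6(j) = 146/125;  E[N_6²] = Σ j²·p_6(j) = 38/25
Var[N_6] = 38/25 − (146/125)² = 2434/15625


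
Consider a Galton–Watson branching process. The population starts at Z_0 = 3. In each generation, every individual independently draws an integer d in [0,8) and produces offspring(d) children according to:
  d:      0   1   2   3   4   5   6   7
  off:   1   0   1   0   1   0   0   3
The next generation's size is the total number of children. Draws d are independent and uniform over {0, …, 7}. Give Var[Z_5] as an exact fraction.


Outcome values over d=0..7: [1, 0, 1, 0, 1, 0, 0, 3]
Σy = 6, Σy² = 12, M = 8
μ = 6/8 = 3/4,  σ² = 12/8 − (3/4)² = 15/16
V_0 = 0, E_0 = 3
V_1 = 15/16·E_0 + (3/4)²·V_0 = 45/16;  E_1 = 9/4
V_2 = 15/16·E_1 + (3/4)²·V_1 = 945/256;  E_2 = 27/16
V_3 = 15/16·E_2 + (3/4)²·V_2 = 14985/4096;  E_3 = 81/64
V_4 = 15/16·E_3 + (3/4)²·V_3 = 212625/65536;  E_4 = 243/256
V_5 = 15/16·E_4 + (3/4)²·V_4 = 2846745/1048576;  E_5 = 729/1024

2846745/1048576


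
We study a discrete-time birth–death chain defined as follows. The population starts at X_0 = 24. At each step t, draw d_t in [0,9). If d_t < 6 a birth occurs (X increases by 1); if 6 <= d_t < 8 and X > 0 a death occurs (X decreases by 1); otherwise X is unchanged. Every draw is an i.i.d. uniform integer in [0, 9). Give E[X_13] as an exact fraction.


268/9

X can drop by at most 1 per step and X_0 = 24 > T = 13, so X_t >= 24 − t >= 11 > 0 for every t <= 13: the floor at 0 (the 'and X > 0' condition) never binds. Hence X_13 = X_0 + Σ_{t<13} Y_t with i.i.d. increments Y_t = y(d_t) ∈ {+1, −1, 0}.
Outcome values over d=0..8: [1, 1, 1, 1, 1, 1, -1, -1, 0]
Σy = 4, Σy² = 8, M = 9
μ = 4/9 = 4/9,  σ² = 8/9 − (4/9)² = 56/81
E[X_13] = 24 + 13·(4/9) = 268/9


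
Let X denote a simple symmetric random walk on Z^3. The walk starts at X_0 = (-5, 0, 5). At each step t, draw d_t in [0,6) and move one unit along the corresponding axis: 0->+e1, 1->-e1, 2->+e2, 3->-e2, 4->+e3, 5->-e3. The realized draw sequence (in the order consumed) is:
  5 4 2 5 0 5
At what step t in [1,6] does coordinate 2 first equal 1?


t=0: X=(-5, 0, 5), d=5 → -e3, X_1=(-5, 0, 4)
t=1: X=(-5, 0, 4), d=4 → +e3, X_2=(-5, 0, 5)
t=2: X=(-5, 0, 5), d=2 → +e2, X_3=(-5, 1, 5)
t=3: X=(-5, 1, 5), d=5 → -e3, X_4=(-5, 1, 4)
t=4: X=(-5, 1, 4), d=0 → +e1, X_5=(-4, 1, 4)
t=5: X=(-4, 1, 4), d=5 → -e3, X_6=(-4, 1, 3)

3


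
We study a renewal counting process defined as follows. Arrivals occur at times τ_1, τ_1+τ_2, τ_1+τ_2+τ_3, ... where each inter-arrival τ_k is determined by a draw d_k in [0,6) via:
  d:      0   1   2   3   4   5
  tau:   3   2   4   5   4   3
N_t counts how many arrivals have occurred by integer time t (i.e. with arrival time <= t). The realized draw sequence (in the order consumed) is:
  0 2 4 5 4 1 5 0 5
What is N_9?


2

draw d_1=0: τ_1=3, arrival time A_1=3
draw d_2=2: τ_2=4, arrival time A_2=7
draw d_3=4: τ_3=4, arrival time A_3=11
draw d_4=5: τ_4=3, arrival time A_4=14
draw d_5=4: τ_5=4, arrival time A_5=18
draw d_6=1: τ_6=2, arrival time A_6=20
draw d_7=5: τ_7=3, arrival time A_7=23
draw d_8=0: τ_8=3, arrival time A_8=26
draw d_9=5: τ_9=3, arrival time A_9=29
N_t over t=0..9: 0:0 1:0 2:0 3:1 4:1 5:1 6:1 7:2 8:2 9:2


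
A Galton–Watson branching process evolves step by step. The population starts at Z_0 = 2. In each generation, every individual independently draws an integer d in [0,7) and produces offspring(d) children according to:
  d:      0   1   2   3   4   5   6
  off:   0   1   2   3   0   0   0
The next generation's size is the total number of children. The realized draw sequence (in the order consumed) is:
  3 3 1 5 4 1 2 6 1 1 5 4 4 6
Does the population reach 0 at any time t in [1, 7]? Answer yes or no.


yes

gen 0: Z_0=2, draws=[3, 3], offspring=[3, 3], Z_1=6
gen 1: Z_1=6, draws=[1, 5, 4, 1, 2, 6], offspring=[1, 0, 0, 1, 2, 0], Z_2=4
gen 2: Z_2=4, draws=[1, 1, 5, 4], offspring=[1, 1, 0, 0], Z_3=2
gen 3: Z_3=2, draws=[4, 6], offspring=[0, 0], Z_4=0
gen 4: Z_4=0, draws=[], offspring=[], Z_5=0
gen 5: Z_5=0, draws=[], offspring=[], Z_6=0
gen 6: Z_6=0, draws=[], offspring=[], Z_7=0


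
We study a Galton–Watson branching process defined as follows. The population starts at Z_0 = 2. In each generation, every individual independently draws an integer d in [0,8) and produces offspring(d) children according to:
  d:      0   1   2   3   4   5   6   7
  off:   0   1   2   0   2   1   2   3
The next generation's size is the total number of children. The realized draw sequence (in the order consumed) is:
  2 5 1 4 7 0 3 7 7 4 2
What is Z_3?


gen 0: Z_0=2, draws=[2, 5], offspring=[2, 1], Z_1=3
gen 1: Z_1=3, draws=[1, 4, 7], offspring=[1, 2, 3], Z_2=6
gen 2: Z_2=6, draws=[0, 3, 7, 7, 4, 2], offspring=[0, 0, 3, 3, 2, 2], Z_3=10

10


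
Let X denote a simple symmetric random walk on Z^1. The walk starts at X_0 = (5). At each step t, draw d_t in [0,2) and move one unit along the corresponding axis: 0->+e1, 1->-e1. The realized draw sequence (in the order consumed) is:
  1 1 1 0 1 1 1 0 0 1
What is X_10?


t=0: X=(5), d=1 → -e1, X_1=(4)
t=1: X=(4), d=1 → -e1, X_2=(3)
t=2: X=(3), d=1 → -e1, X_3=(2)
t=3: X=(2), d=0 → +e1, X_4=(3)
t=4: X=(3), d=1 → -e1, X_5=(2)
t=5: X=(2), d=1 → -e1, X_6=(1)
t=6: X=(1), d=1 → -e1, X_7=(0)
t=7: X=(0), d=0 → +e1, X_8=(1)
t=8: X=(1), d=0 → +e1, X_9=(2)
t=9: X=(2), d=1 → -e1, X_10=(1)

(1)


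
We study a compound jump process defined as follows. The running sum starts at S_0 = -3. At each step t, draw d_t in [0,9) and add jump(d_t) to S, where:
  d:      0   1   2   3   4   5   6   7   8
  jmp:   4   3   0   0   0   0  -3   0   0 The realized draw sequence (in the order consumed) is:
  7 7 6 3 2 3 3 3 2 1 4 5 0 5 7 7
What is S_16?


t=0: S=-3, d=7, jump=0, S_1=-3
t=1: S=-3, d=7, jump=0, S_2=-3
t=2: S=-3, d=6, jump=-3, S_3=-6
t=3: S=-6, d=3, jump=0, S_4=-6
t=4: S=-6, d=2, jump=0, S_5=-6
t=5: S=-6, d=3, jump=0, S_6=-6
t=6: S=-6, d=3, jump=0, S_7=-6
t=7: S=-6, d=3, jump=0, S_8=-6
t=8: S=-6, d=2, jump=0, S_9=-6
t=9: S=-6, d=1, jump=3, S_10=-3
t=10: S=-3, d=4, jump=0, S_11=-3
t=11: S=-3, d=5, jump=0, S_12=-3
t=12: S=-3, d=0, jump=4, S_13=1
t=13: S=1, d=5, jump=0, S_14=1
t=14: S=1, d=7, jump=0, S_15=1
t=15: S=1, d=7, jump=0, S_16=1

1


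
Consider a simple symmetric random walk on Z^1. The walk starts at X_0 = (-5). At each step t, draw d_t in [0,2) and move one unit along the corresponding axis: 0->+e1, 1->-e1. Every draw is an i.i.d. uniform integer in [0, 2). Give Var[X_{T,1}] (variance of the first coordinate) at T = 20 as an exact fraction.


20

Outcome values over d=0..1: [1, -1]
Σy = 0, Σy² = 2, M = 2
μ = 0/2 = 0,  σ² = 2/2 − (0)² = 1
Independent increments: Var[X_20] = 20·σ² = 20·(1) = 20


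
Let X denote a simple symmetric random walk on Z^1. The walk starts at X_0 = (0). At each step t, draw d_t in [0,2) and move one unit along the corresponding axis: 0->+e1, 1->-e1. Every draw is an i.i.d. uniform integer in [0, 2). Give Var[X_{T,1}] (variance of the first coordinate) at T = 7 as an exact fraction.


7

Outcome values over d=0..1: [1, -1]
Σy = 0, Σy² = 2, M = 2
μ = 0/2 = 0,  σ² = 2/2 − (0)² = 1
Independent increments: Var[X_7] = 7·σ² = 7·(1) = 7


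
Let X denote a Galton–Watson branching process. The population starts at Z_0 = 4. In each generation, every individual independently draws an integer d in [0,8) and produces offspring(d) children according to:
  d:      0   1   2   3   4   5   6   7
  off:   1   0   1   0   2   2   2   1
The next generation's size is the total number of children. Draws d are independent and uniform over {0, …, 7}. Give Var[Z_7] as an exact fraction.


Outcome values over d=0..7: [1, 0, 1, 0, 2, 2, 2, 1]
Σy = 9, Σy² = 15, M = 8
μ = 9/8 = 9/8,  σ² = 15/8 − (9/8)² = 39/64
V_0 = 0, E_0 = 4
V_1 = 39/64·E_0 + (9/8)²·V_0 = 39/16;  E_1 = 9/2
V_2 = 39/64·E_1 + (9/8)²·V_1 = 5967/1024;  E_2 = 81/16
V_3 = 39/64·E_2 + (9/8)²·V_2 = 685503/65536;  E_3 = 729/128
V_4 = 39/64·E_3 + (9/8)²·V_3 = 70082415/4194304;  E_4 = 6561/1024
V_5 = 39/64·E_4 + (9/8)²·V_4 = 6724755999/268435456;  E_5 = 59049/8192
V_6 = 39/64·E_5 + (9/8)²·V_5 = 620167023567/17179869184;  E_6 = 531441/65536
V_7 = 39/64·E_6 + (9/8)²·V_6 = 55666777619583/1099511627776;  E_7 = 4782969/524288

55666777619583/1099511627776


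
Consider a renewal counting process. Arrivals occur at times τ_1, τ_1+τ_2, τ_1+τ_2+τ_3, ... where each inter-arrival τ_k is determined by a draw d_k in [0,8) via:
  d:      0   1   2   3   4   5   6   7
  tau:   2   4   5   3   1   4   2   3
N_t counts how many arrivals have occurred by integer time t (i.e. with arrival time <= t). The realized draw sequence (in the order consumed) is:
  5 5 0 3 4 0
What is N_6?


draw d_1=5: τ_1=4, arrival time A_1=4
draw d_2=5: τ_2=4, arrival time A_2=8
draw d_3=0: τ_3=2, arrival time A_3=10
draw d_4=3: τ_4=3, arrival time A_4=13
draw d_5=4: τ_5=1, arrival time A_5=14
draw d_6=0: τ_6=2, arrival time A_6=16
N_t over t=0..6: 0:0 1:0 2:0 3:0 4:1 5:1 6:1

1


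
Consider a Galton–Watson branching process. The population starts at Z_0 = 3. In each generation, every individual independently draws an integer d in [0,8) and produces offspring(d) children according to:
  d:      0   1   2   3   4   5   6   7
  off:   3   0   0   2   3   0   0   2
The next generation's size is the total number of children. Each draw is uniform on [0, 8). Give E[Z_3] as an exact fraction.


375/64

Outcome values over d=0..7: [3, 0, 0, 2, 3, 0, 0, 2]
Σy = 10, Σy² = 26, M = 8
μ = 10/8 = 5/4,  σ² = 26/8 − (5/4)² = 27/16
E[Z_0] = 3
E[Z_1] = 5/4·E[Z_0] = 15/4
E[Z_2] = 5/4·E[Z_1] = 75/16
E[Z_3] = 5/4·E[Z_2] = 375/64


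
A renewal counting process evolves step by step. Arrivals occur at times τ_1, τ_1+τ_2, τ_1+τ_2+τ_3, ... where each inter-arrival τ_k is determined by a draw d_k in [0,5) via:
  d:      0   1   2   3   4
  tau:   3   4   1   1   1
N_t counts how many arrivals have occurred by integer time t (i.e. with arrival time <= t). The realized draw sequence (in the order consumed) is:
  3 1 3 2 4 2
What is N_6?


3

draw d_1=3: τ_1=1, arrival time A_1=1
draw d_2=1: τ_2=4, arrival time A_2=5
draw d_3=3: τ_3=1, arrival time A_3=6
draw d_4=2: τ_4=1, arrival time A_4=7
draw d_5=4: τ_5=1, arrival time A_5=8
draw d_6=2: τ_6=1, arrival time A_6=9
N_t over t=0..6: 0:0 1:1 2:1 3:1 4:1 5:2 6:3


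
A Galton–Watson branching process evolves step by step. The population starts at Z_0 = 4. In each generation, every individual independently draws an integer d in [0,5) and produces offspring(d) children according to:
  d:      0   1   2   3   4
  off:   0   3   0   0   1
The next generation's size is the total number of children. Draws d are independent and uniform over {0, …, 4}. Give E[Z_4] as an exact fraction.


1024/625

Outcome values over d=0..4: [0, 3, 0, 0, 1]
Σy = 4, Σy² = 10, M = 5
μ = 4/5 = 4/5,  σ² = 10/5 − (4/5)² = 34/25
E[Z_0] = 4
E[Z_1] = 4/5·E[Z_0] = 16/5
E[Z_2] = 4/5·E[Z_1] = 64/25
E[Z_3] = 4/5·E[Z_2] = 256/125
E[Z_4] = 4/5·E[Z_3] = 1024/625


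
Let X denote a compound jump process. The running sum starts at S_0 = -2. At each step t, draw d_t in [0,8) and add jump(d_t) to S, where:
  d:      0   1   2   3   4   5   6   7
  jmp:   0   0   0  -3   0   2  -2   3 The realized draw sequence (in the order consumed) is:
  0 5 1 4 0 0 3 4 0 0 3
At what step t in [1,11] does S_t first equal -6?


11

t=0: S=-2, d=0, jump=0, S_1=-2
t=1: S=-2, d=5, jump=2, S_2=0
t=2: S=0, d=1, jump=0, S_3=0
t=3: S=0, d=4, jump=0, S_4=0
t=4: S=0, d=0, jump=0, S_5=0
t=5: S=0, d=0, jump=0, S_6=0
t=6: S=0, d=3, jump=-3, S_7=-3
t=7: S=-3, d=4, jump=0, S_8=-3
t=8: S=-3, d=0, jump=0, S_9=-3
t=9: S=-3, d=0, jump=0, S_10=-3
t=10: S=-3, d=3, jump=-3, S_11=-6


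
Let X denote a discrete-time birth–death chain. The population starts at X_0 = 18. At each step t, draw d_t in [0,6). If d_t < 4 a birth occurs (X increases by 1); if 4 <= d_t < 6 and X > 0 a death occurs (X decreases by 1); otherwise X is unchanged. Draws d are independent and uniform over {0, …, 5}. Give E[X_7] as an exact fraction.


61/3

X can drop by at most 1 per step and X_0 = 18 > T = 7, so X_t >= 18 − t >= 11 > 0 for every t <= 7: the floor at 0 (the 'and X > 0' condition) never binds. Hence X_7 = X_0 + Σ_{t<7} Y_t with i.i.d. increments Y_t = y(d_t) ∈ {+1, −1, 0}.
Outcome values over d=0..5: [1, 1, 1, 1, -1, -1]
Σy = 2, Σy² = 6, M = 6
μ = 2/6 = 1/3,  σ² = 6/6 − (1/3)² = 8/9
E[X_7] = 18 + 7·(1/3) = 61/3


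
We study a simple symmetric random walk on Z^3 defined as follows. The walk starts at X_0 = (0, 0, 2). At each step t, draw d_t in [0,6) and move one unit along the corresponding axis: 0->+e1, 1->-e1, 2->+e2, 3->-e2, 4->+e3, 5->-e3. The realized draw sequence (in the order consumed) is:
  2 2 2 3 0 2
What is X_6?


t=0: X=(0, 0, 2), d=2 → +e2, X_1=(0, 1, 2)
t=1: X=(0, 1, 2), d=2 → +e2, X_2=(0, 2, 2)
t=2: X=(0, 2, 2), d=2 → +e2, X_3=(0, 3, 2)
t=3: X=(0, 3, 2), d=3 → -e2, X_4=(0, 2, 2)
t=4: X=(0, 2, 2), d=0 → +e1, X_5=(1, 2, 2)
t=5: X=(1, 2, 2), d=2 → +e2, X_6=(1, 3, 2)

(1, 3, 2)


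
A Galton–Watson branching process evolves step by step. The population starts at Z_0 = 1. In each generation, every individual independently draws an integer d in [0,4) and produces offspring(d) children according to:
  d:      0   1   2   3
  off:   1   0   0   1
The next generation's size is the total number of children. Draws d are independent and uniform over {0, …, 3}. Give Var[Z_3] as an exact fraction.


7/64

Outcome values over d=0..3: [1, 0, 0, 1]
Σy = 2, Σy² = 2, M = 4
μ = 2/4 = 1/2,  σ² = 2/4 − (1/2)² = 1/4
V_0 = 0, E_0 = 1
V_1 = 1/4·E_0 + (1/2)²·V_0 = 1/4;  E_1 = 1/2
V_2 = 1/4·E_1 + (1/2)²·V_1 = 3/16;  E_2 = 1/4
V_3 = 1/4·E_2 + (1/2)²·V_2 = 7/64;  E_3 = 1/8


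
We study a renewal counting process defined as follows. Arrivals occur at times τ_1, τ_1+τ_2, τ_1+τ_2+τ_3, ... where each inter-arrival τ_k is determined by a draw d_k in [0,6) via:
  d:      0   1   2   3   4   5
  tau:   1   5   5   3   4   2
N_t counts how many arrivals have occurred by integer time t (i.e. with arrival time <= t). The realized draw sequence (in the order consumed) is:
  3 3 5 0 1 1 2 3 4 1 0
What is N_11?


4

draw d_1=3: τ_1=3, arrival time A_1=3
draw d_2=3: τ_2=3, arrival time A_2=6
draw d_3=5: τ_3=2, arrival time A_3=8
draw d_4=0: τ_4=1, arrival time A_4=9
draw d_5=1: τ_5=5, arrival time A_5=14
draw d_6=1: τ_6=5, arrival time A_6=19
draw d_7=2: τ_7=5, arrival time A_7=24
draw d_8=3: τ_8=3, arrival time A_8=27
draw d_9=4: τ_9=4, arrival time A_9=31
draw d_10=1: τ_10=5, arrival time A_10=36
draw d_11=0: τ_11=1, arrival time A_11=37
N_t over t=0..11: 0:0 1:0 2:0 3:1 4:1 5:1 6:2 7:2 8:3 9:4 10:4 11:4


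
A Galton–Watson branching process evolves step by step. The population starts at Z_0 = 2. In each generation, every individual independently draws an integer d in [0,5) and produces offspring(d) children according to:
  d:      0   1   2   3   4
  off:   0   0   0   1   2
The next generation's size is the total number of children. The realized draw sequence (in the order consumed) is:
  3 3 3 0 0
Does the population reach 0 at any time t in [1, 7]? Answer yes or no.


gen 0: Z_0=2, draws=[3, 3], offspring=[1, 1], Z_1=2
gen 1: Z_1=2, draws=[3, 0], offspring=[1, 0], Z_2=1
gen 2: Z_2=1, draws=[0], offspring=[0], Z_3=0
gen 3: Z_3=0, draws=[], offspring=[], Z_4=0
gen 4: Z_4=0, draws=[], offspring=[], Z_5=0
gen 5: Z_5=0, draws=[], offspring=[], Z_6=0
gen 6: Z_6=0, draws=[], offspring=[], Z_7=0

yes


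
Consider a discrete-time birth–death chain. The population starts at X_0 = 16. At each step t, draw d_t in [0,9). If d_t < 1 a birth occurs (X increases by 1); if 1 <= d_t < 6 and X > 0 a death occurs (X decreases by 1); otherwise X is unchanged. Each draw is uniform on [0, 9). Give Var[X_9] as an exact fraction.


38/9

X can drop by at most 1 per step and X_0 = 16 > T = 9, so X_t >= 16 − t >= 7 > 0 for every t <= 9: the floor at 0 (the 'and X > 0' condition) never binds. Hence X_9 = X_0 + Σ_{t<9} Y_t with i.i.d. increments Y_t = y(d_t) ∈ {+1, −1, 0}.
Outcome values over d=0..8: [1, -1, -1, -1, -1, -1, 0, 0, 0]
Σy = -4, Σy² = 6, M = 9
μ = -4/9 = -4/9,  σ² = 6/9 − (-4/9)² = 38/81
Independent increments: Var[X_9] = 9·σ² = 9·(38/81) = 38/9


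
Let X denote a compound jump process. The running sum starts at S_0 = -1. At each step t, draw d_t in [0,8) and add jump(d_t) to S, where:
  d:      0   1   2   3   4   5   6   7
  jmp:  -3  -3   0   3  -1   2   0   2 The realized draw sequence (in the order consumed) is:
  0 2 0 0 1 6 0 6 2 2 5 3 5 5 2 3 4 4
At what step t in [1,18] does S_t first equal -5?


t=0: S=-1, d=0, jump=-3, S_1=-4
t=1: S=-4, d=2, jump=0, S_2=-4
t=2: S=-4, d=0, jump=-3, S_3=-7
t=3: S=-7, d=0, jump=-3, S_4=-10
t=4: S=-10, d=1, jump=-3, S_5=-13
t=5: S=-13, d=6, jump=0, S_6=-13
t=6: S=-13, d=0, jump=-3, S_7=-16
t=7: S=-16, d=6, jump=0, S_8=-16
t=8: S=-16, d=2, jump=0, S_9=-16
t=9: S=-16, d=2, jump=0, S_10=-16
t=10: S=-16, d=5, jump=2, S_11=-14
t=11: S=-14, d=3, jump=3, S_12=-11
t=12: S=-11, d=5, jump=2, S_13=-9
t=13: S=-9, d=5, jump=2, S_14=-7
t=14: S=-7, d=2, jump=0, S_15=-7
t=15: S=-7, d=3, jump=3, S_16=-4
t=16: S=-4, d=4, jump=-1, S_17=-5
t=17: S=-5, d=4, jump=-1, S_18=-6

17


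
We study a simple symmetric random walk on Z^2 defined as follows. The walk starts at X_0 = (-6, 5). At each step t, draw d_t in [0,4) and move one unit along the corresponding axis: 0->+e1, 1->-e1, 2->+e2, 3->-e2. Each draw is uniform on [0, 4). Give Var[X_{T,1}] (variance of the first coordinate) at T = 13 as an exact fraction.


13/2

Outcome values over d=0..3: [1, -1, 0, 0]
Σy = 0, Σy² = 2, M = 4
μ = 0/4 = 0,  σ² = 2/4 − (0)² = 1/2
Independent increments: Var[X_13] = 13·σ² = 13·(1/2) = 13/2


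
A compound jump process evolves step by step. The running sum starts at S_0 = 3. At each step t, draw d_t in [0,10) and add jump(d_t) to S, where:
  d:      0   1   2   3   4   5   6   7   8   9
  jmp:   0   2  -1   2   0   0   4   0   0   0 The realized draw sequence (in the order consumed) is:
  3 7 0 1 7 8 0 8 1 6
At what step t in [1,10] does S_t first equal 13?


t=0: S=3, d=3, jump=2, S_1=5
t=1: S=5, d=7, jump=0, S_2=5
t=2: S=5, d=0, jump=0, S_3=5
t=3: S=5, d=1, jump=2, S_4=7
t=4: S=7, d=7, jump=0, S_5=7
t=5: S=7, d=8, jump=0, S_6=7
t=6: S=7, d=0, jump=0, S_7=7
t=7: S=7, d=8, jump=0, S_8=7
t=8: S=7, d=1, jump=2, S_9=9
t=9: S=9, d=6, jump=4, S_10=13

10


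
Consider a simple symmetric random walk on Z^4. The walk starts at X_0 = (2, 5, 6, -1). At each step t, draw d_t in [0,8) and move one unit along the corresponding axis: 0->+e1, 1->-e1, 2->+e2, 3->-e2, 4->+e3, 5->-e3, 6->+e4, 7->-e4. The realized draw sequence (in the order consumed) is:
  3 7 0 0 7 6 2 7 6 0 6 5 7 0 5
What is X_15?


(6, 5, 4, -2)

t=0: X=(2, 5, 6, -1), d=3 → -e2, X_1=(2, 4, 6, -1)
t=1: X=(2, 4, 6, -1), d=7 → -e4, X_2=(2, 4, 6, -2)
t=2: X=(2, 4, 6, -2), d=0 → +e1, X_3=(3, 4, 6, -2)
t=3: X=(3, 4, 6, -2), d=0 → +e1, X_4=(4, 4, 6, -2)
t=4: X=(4, 4, 6, -2), d=7 → -e4, X_5=(4, 4, 6, -3)
t=5: X=(4, 4, 6, -3), d=6 → +e4, X_6=(4, 4, 6, -2)
t=6: X=(4, 4, 6, -2), d=2 → +e2, X_7=(4, 5, 6, -2)
t=7: X=(4, 5, 6, -2), d=7 → -e4, X_8=(4, 5, 6, -3)
t=8: X=(4, 5, 6, -3), d=6 → +e4, X_9=(4, 5, 6, -2)
t=9: X=(4, 5, 6, -2), d=0 → +e1, X_10=(5, 5, 6, -2)
t=10: X=(5, 5, 6, -2), d=6 → +e4, X_11=(5, 5, 6, -1)
t=11: X=(5, 5, 6, -1), d=5 → -e3, X_12=(5, 5, 5, -1)
t=12: X=(5, 5, 5, -1), d=7 → -e4, X_13=(5, 5, 5, -2)
t=13: X=(5, 5, 5, -2), d=0 → +e1, X_14=(6, 5, 5, -2)
t=14: X=(6, 5, 5, -2), d=5 → -e3, X_15=(6, 5, 4, -2)


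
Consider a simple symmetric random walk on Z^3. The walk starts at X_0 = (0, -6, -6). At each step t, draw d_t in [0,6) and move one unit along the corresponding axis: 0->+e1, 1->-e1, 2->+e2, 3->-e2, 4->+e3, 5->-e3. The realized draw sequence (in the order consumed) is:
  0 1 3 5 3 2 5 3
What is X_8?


(0, -8, -8)

t=0: X=(0, -6, -6), d=0 → +e1, X_1=(1, -6, -6)
t=1: X=(1, -6, -6), d=1 → -e1, X_2=(0, -6, -6)
t=2: X=(0, -6, -6), d=3 → -e2, X_3=(0, -7, -6)
t=3: X=(0, -7, -6), d=5 → -e3, X_4=(0, -7, -7)
t=4: X=(0, -7, -7), d=3 → -e2, X_5=(0, -8, -7)
t=5: X=(0, -8, -7), d=2 → +e2, X_6=(0, -7, -7)
t=6: X=(0, -7, -7), d=5 → -e3, X_7=(0, -7, -8)
t=7: X=(0, -7, -8), d=3 → -e2, X_8=(0, -8, -8)


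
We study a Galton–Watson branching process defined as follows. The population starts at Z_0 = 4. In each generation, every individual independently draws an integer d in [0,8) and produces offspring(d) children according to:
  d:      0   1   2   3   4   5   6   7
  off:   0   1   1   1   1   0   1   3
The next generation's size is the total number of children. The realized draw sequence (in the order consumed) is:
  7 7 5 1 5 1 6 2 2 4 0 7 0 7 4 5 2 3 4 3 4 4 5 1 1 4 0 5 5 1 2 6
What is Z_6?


gen 0: Z_0=4, draws=[7, 7, 5, 1], offspring=[3, 3, 0, 1], Z_1=7
gen 1: Z_1=7, draws=[5, 1, 6, 2, 2, 4, 0], offspring=[0, 1, 1, 1, 1, 1, 0], Z_2=5
gen 2: Z_2=5, draws=[7, 0, 7, 4, 5], offspring=[3, 0, 3, 1, 0], Z_3=7
gen 3: Z_3=7, draws=[2, 3, 4, 3, 4, 4, 5], offspring=[1, 1, 1, 1, 1, 1, 0], Z_4=6
gen 4: Z_4=6, draws=[1, 1, 4, 0, 5, 5], offspring=[1, 1, 1, 0, 0, 0], Z_5=3
gen 5: Z_5=3, draws=[1, 2, 6], offspring=[1, 1, 1], Z_6=3

3


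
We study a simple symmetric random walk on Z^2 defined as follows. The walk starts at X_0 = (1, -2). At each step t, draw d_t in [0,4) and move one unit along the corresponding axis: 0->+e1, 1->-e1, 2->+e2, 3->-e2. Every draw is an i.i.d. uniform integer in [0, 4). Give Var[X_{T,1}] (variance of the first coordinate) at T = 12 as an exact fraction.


6

Outcome values over d=0..3: [1, -1, 0, 0]
Σy = 0, Σy² = 2, M = 4
μ = 0/4 = 0,  σ² = 2/4 − (0)² = 1/2
Independent increments: Var[X_12] = 12·σ² = 12·(1/2) = 6


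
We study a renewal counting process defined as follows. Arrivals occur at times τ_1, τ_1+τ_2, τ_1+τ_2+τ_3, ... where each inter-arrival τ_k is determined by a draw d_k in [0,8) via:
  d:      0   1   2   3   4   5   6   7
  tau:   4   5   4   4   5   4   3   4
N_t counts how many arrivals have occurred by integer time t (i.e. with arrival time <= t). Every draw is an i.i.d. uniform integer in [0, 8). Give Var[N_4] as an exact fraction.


Inter-arrival values over d=0..7: [4, 5, 4, 4, 5, 4, 3, 4]
Each d has probability 1/8, so the pmf of τ is: f(3) = 1/8, f(4) = 5/8, f(5) = 1/4
Let p_n(j) = P(N_n = j), with p_0 = [1]. Condition on τ_1: p_n(0) = P(τ > n), and for j >= 1, p_n(j) = Σ_{k<=n} f(k)·p_{n−k}(j−1)
p_1 = [1]  (j = 0)
p_2 = [1]  (j = 0)
p_3 = [7/8, 1/8]  (j = 0..1)
p_4 = [1/4, 3/4]  (j = 0..1)
E[N_4] = Σ j·p_4(j) = 3/4;  E[N_4²] = Σ j²·p_4(j) = 3/4
Var[N_4] = 3/4 − (3/4)² = 3/16

3/16


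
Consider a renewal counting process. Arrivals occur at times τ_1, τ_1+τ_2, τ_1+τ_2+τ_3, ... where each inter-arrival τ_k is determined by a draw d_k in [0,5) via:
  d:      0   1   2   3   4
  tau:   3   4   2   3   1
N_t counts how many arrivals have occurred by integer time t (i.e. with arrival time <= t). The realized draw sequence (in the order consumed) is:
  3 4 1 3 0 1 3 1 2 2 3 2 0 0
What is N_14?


draw d_1=3: τ_1=3, arrival time A_1=3
draw d_2=4: τ_2=1, arrival time A_2=4
draw d_3=1: τ_3=4, arrival time A_3=8
draw d_4=3: τ_4=3, arrival time A_4=11
draw d_5=0: τ_5=3, arrival time A_5=14
draw d_6=1: τ_6=4, arrival time A_6=18
draw d_7=3: τ_7=3, arrival time A_7=21
draw d_8=1: τ_8=4, arrival time A_8=25
draw d_9=2: τ_9=2, arrival time A_9=27
draw d_10=2: τ_10=2, arrival time A_10=29
draw d_11=3: τ_11=3, arrival time A_11=32
draw d_12=2: τ_12=2, arrival time A_12=34
draw d_13=0: τ_13=3, arrival time A_13=37
draw d_14=0: τ_14=3, arrival time A_14=40
N_t over t=0..14: 0:0 1:0 2:0 3:1 4:2 5:2 6:2 7:2 8:3 9:3 10:3 11:4 12:4 13:4 14:5

5
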